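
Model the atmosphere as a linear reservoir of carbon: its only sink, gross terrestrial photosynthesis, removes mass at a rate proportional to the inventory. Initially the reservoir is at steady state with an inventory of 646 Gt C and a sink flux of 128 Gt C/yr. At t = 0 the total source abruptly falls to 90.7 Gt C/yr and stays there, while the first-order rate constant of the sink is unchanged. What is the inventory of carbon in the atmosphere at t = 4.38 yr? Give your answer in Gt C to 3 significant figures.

The sink rate constant is k = F₀/M₀ = 128/646 = 0.1981 yr⁻¹.
Solving dM/dt = F₁ − kM with M(0) = M₀ gives M(t) = F₁/k + (M₀ − F₁/k)·e^(−kt).
F₁/k = 90.7/0.1981 = 457.75 Gt C; kt = 0.1981 × 4.38 = 0.8679, e^(−kt) = 0.4198.
M(4.38) = 457.75 + (646 − 457.75) × 0.4198 = 457.75 + 79.04 = 536.79 Gt C.

537 Gt C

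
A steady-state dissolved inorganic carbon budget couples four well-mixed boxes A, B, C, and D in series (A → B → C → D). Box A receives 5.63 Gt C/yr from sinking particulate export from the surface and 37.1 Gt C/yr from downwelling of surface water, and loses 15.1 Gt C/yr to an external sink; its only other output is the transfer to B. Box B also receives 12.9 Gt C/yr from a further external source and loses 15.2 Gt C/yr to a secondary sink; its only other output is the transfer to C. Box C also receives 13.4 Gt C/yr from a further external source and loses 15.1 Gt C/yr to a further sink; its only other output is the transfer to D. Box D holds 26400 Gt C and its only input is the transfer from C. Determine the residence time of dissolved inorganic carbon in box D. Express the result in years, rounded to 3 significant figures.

1120 yr

Box A: F(A→B) = (5.63 + 37.1) − 15.1 = 27.630 Gt C/yr.
Box B: F(B→C) = (27.630 + 12.9) − 15.2 = 25.330 Gt C/yr.
Box C: F(C→D) = (25.330 + 13.4) − 15.1 = 23.630 Gt C/yr.
Box D throughput = its input = 23.630 Gt C/yr; τ = 26400 / 23.630 = 1117 yr.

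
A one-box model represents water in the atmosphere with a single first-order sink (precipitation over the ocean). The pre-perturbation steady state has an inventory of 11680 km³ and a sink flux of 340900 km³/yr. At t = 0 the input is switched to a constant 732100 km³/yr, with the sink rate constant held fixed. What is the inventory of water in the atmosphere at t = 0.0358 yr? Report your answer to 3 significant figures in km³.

20400 km³

The sink rate constant is k = F₀/M₀ = 340900/11680 = 29.19 yr⁻¹.
Solving dM/dt = F₁ − kM with M(0) = M₀ gives M(t) = F₁/k + (M₀ − F₁/k)·e^(−kt).
F₁/k = 732100/29.19 = 25083 km³; kt = 29.19 × 0.0358 = 1.045, e^(−kt) = 0.3517.
M(0.0358) = 25083 + (11680 − 25083) × 0.3517 = 25083 − 4714 = 20369 km³.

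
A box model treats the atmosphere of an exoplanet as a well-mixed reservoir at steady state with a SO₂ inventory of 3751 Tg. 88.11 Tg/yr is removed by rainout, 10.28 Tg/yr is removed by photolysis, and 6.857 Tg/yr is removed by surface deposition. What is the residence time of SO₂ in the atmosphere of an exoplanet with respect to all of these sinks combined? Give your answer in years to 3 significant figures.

Total removal flux = 88.11 + 10.28 + 6.857 = 105.25 Tg/yr.
τ = M / ΣF_out = 3751 / 105.25 = 35.64 yr.

35.6 yr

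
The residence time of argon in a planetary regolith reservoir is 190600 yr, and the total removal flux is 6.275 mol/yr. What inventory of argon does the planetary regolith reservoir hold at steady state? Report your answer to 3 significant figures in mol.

1.20×10^6 mol

τ = M/F ⇒ M = τ × F = 190600 × 6.275 = 1.196×10^6 mol.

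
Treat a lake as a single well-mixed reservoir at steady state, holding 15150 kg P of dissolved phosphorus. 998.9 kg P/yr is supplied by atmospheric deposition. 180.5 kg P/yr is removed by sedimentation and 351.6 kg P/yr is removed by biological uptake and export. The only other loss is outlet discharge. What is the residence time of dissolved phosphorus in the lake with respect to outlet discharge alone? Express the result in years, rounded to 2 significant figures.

32 yr

At steady state ΣF_in = ΣF_out.
ΣF_in = 998.90 kg P/yr.
Outlet discharge flux = ΣF_in − (180.5 + 351.6) = 998.90 − 532.1 = 466.8 kg P/yr.
τ = M / F = 15150 / 466.8 = 32.46 yr.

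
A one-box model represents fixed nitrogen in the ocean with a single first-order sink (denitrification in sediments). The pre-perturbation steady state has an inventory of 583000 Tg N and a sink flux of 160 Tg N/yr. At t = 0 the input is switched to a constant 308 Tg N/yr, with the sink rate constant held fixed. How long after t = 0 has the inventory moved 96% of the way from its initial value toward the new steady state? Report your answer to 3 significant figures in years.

τ = M₀/F₀ = 583000/160 = 3644 yr.
The remaining gap fraction is e^(−t/τ); 96% covered ⇒ e^(−t/τ) = 0.0400.
t = −τ ln(0.0400) = 3644 × 3.219 = 11730 yr.

11700 yr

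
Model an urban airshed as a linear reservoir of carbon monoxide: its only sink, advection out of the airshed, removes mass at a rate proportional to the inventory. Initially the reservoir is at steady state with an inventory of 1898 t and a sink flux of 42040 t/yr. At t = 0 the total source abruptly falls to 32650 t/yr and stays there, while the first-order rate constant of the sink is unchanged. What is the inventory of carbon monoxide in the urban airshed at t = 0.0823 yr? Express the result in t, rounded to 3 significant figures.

Residence time τ = M₀/F₀ = 0.04515 yr. The eventual steady state is M_∞ = M₀·(F₁/F₀) = 1898 × 32650/42040 = 1474.1 t.
The anomaly ΔM(t) = M(t) − M_∞ decays as ΔM₀·e^(−t/τ) with ΔM₀ = 1898 − 1474.1 = 423.9 t.
At t = 0.0823 yr, e^(−t/τ) = e^(−1.823) = 0.1616, so ΔM = 68.49 t and M = 1474.1 + 68.49 = 1542.6 t.

1540 t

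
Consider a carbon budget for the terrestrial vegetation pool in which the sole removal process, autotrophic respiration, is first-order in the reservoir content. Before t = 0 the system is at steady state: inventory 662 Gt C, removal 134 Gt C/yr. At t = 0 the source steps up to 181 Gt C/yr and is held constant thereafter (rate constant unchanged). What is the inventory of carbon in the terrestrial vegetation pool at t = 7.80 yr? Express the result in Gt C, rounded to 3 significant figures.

τ = M₀/F₀ = 662/134 = 4.940 yr; rate constant k = 1/τ.
New steady state M_∞ = F₁/k = F₁·τ = 181 × 4.940 = 894.19 Gt C.
M(t) = M_∞ + (M₀ − M_∞)·e^(−t/τ); t/τ = 7.80/4.940 = 1.579, so e^(−t/τ) = 0.2062.
M(t) = 894.19 − 232.2 × 0.2062 = 846.31 Gt C.

846 Gt C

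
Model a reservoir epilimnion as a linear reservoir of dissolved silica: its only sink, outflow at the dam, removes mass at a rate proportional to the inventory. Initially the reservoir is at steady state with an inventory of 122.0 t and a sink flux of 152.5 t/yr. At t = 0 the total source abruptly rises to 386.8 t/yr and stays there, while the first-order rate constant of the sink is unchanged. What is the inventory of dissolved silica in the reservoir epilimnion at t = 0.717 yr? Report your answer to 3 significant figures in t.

233 t

The sink rate constant is k = F₀/M₀ = 152.5/122.0 = 1.250 yr⁻¹.
Solving dM/dt = F₁ − kM with M(0) = M₀ gives M(t) = F₁/k + (M₀ − F₁/k)·e^(−kt).
F₁/k = 386.8/1.250 = 309.44 t; kt = 1.250 × 0.717 = 0.8962, e^(−kt) = 0.4081.
M(0.717) = 309.44 + (122.0 − 309.44) × 0.4081 = 309.44 − 76.49 = 232.95 t.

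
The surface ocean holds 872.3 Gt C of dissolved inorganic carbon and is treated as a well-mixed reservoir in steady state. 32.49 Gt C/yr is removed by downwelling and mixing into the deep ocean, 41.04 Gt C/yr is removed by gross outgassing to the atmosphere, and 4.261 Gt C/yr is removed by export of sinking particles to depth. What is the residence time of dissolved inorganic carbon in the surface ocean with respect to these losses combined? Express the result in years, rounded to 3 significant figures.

Total removal = 32.49 + 41.04 + 4.261 = 77.791 Gt C/yr.
τ = M / ΣF_out = 872.3 / 77.791 = 11.21 yr.

11.2 yr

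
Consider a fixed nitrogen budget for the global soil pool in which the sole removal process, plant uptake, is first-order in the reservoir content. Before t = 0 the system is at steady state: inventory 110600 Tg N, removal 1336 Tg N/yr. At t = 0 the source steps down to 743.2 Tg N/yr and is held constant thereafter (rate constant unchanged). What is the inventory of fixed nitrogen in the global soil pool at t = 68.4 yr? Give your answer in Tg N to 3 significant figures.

Residence time τ = M₀/F₀ = 82.78 yr. The eventual steady state is M_∞ = M₀·(F₁/F₀) = 110600 × 743.2/1336 = 61525 Tg N.
The anomaly ΔM(t) = M(t) − M_∞ decays as ΔM₀·e^(−t/τ) with ΔM₀ = 110600 − 61525 = 49070 Tg N.
At t = 68.4 yr, e^(−t/τ) = e^(−0.8262) = 0.4377, so ΔM = 21480 Tg N and M = 61525 + 21480 = 83005 Tg N.

83000 Tg N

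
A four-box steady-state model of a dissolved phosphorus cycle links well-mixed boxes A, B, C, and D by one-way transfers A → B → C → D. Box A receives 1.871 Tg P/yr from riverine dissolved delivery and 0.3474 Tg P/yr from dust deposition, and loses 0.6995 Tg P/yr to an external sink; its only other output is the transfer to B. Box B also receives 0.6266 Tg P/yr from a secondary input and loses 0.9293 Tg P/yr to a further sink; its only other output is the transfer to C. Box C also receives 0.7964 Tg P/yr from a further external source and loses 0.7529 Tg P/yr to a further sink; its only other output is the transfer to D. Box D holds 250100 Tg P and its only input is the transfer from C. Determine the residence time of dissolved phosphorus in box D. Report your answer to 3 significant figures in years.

Box A: F(A→B) = (1.871 + 0.3474) − 0.6995 = 1.5189 Tg P/yr.
Box B: F(B→C) = (1.5189 + 0.6266) − 0.9293 = 1.2162 Tg P/yr.
Box C: F(C→D) = (1.2162 + 0.7964) − 0.7529 = 1.2597 Tg P/yr.
Box D throughput = its input = 1.2597 Tg P/yr; τ = 250100 / 1.2597 = 198500 yr.

199000 yr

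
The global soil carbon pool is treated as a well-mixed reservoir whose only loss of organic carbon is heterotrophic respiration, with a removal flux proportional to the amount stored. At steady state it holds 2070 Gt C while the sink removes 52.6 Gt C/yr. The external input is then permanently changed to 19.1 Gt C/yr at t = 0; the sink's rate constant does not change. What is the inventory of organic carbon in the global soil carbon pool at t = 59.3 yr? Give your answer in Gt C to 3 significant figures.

The sink rate constant is k = F₀/M₀ = 52.6/2070 = 0.02541 yr⁻¹.
Solving dM/dt = F₁ − kM with M(0) = M₀ gives M(t) = F₁/k + (M₀ − F₁/k)·e^(−kt).
F₁/k = 19.1/0.02541 = 751.65 Gt C; kt = 0.02541 × 59.3 = 1.507, e^(−kt) = 0.2216.
M(59.3) = 751.65 + (2070 − 751.65) × 0.2216 = 751.65 + 292.2 = 1043.8 Gt C.

1040 Gt C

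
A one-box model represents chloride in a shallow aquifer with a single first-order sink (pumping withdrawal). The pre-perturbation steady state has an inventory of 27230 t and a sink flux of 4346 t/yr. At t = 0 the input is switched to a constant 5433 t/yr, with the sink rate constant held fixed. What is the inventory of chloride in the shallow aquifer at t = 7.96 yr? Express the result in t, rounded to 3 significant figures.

τ = M₀/F₀ = 27230/4346 = 6.266 yr; rate constant k = 1/τ.
New steady state M_∞ = F₁/k = F₁·τ = 5433 × 6.266 = 34041 t.
M(t) = M_∞ + (M₀ − M_∞)·e^(−t/τ); t/τ = 7.96/6.266 = 1.270, so e^(−t/τ) = 0.2807.
M(t) = 34041 − 6811 × 0.2807 = 32129 t.

32100 t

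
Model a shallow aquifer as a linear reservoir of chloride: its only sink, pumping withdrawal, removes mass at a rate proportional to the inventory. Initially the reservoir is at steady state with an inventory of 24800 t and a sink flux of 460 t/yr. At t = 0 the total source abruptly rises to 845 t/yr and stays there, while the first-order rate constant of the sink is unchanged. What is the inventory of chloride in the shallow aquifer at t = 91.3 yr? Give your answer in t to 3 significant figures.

41700 t

Residence time τ = M₀/F₀ = 53.91 yr. The eventual steady state is M_∞ = M₀·(F₁/F₀) = 24800 × 845/460 = 45557 t.
The anomaly ΔM(t) = M(t) − M_∞ decays as ΔM₀·e^(−t/τ) with ΔM₀ = 24800 − 45557 = −20760 t.
At t = 91.3 yr, e^(−t/τ) = e^(−1.693) = 0.1839, so ΔM = −3817 t and M = 45557 − 3817 = 41740 t.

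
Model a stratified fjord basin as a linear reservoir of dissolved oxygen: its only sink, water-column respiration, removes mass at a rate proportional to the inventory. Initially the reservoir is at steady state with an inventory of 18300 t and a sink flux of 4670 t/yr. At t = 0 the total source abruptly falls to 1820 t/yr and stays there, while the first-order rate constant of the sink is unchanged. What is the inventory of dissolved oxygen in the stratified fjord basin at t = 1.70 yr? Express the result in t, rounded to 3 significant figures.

14400 t

Residence time τ = M₀/F₀ = 3.919 yr. The eventual steady state is M_∞ = M₀·(F₁/F₀) = 18300 × 1820/4670 = 7131.9 t.
The anomaly ΔM(t) = M(t) − M_∞ decays as ΔM₀·e^(−t/τ) with ΔM₀ = 18300 − 7131.9 = 11170 t.
At t = 1.70 yr, e^(−t/τ) = e^(−0.4338) = 0.6480, so ΔM = 7237 t and M = 7131.9 + 7237 = 14369 t.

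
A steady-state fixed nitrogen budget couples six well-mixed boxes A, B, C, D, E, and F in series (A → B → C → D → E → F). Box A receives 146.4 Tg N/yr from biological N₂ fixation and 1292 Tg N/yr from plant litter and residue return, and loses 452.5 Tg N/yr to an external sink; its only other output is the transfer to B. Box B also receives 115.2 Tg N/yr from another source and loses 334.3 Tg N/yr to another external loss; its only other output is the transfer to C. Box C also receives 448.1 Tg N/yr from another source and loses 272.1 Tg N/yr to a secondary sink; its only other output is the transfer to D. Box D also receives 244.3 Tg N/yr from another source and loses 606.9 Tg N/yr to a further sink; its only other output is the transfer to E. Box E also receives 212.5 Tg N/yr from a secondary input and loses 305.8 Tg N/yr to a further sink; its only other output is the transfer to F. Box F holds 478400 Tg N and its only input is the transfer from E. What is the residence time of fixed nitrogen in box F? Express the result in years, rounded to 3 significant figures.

Box A: F(A→B) = (146.4 + 1292) − 452.5 = 985.90 Tg N/yr.
Box B: F(B→C) = (985.90 + 115.2) − 334.3 = 766.80 Tg N/yr.
Box C: F(C→D) = (766.80 + 448.1) − 272.1 = 942.80 Tg N/yr.
Box D: F(D→E) = (942.80 + 244.3) − 606.9 = 580.20 Tg N/yr.
Box E: F(E→F) = (580.20 + 212.5) − 305.8 = 486.90 Tg N/yr.
Box F throughput = its input = 486.90 Tg N/yr; τ = 478400 / 486.90 = 982.5 yr.

983 yr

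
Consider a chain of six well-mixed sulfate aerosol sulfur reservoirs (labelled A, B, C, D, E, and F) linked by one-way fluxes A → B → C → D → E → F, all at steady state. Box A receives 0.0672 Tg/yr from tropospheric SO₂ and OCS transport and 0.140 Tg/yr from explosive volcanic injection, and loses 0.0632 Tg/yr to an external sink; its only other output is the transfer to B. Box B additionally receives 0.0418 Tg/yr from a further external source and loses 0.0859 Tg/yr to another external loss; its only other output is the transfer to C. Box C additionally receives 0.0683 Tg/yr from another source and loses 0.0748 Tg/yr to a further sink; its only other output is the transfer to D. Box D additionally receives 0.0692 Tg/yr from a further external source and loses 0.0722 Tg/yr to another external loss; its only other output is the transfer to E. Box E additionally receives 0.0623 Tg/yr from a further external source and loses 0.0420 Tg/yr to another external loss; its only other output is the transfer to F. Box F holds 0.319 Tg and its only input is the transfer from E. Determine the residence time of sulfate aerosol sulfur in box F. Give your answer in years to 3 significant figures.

Box A: F(A→B) = (0.0672 + 0.140) − 0.0632 = 0.14400 Tg/yr.
Box B: F(B→C) = (0.14400 + 0.0418) − 0.0859 = 0.099900 Tg/yr.
Box C: F(C→D) = (0.099900 + 0.0683) − 0.0748 = 0.093400 Tg/yr.
Box D: F(D→E) = (0.093400 + 0.0692) − 0.0722 = 0.090400 Tg/yr.
Box E: F(E→F) = (0.090400 + 0.0623) − 0.0420 = 0.11070 Tg/yr.
Box F throughput = its input = 0.11070 Tg/yr; τ = 0.319 / 0.11070 = 2.882 yr.

2.88 yr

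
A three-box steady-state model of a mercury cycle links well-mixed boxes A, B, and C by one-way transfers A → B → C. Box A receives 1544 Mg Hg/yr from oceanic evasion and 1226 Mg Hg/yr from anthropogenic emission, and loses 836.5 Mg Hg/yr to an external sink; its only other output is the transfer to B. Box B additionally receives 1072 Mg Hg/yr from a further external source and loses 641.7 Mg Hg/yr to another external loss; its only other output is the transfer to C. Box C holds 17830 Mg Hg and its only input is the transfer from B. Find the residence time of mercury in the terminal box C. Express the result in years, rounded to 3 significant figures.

7.54 yr

Box A: F(A→B) = (1544 + 1226) − 836.5 = 1933.5 Mg Hg/yr.
Box B: F(B→C) = (1933.5 + 1072) − 641.7 = 2363.8 Mg Hg/yr.
Box C throughput = its input = 2363.8 Mg Hg/yr; τ = 17830 / 2363.8 = 7.543 yr.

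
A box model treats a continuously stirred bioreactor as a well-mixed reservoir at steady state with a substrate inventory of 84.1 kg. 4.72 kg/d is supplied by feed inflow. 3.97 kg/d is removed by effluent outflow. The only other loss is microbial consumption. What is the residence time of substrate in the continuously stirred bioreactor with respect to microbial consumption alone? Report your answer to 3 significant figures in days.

At steady state ΣF_in = ΣF_out.
ΣF_in = 4.7200 kg/d.
Microbial consumption flux = ΣF_in − (3.97) = 4.7200 − 3.970 = 0.7500 kg/d.
τ = M / F = 84.1 / 0.7500 = 112.1 d.

112 d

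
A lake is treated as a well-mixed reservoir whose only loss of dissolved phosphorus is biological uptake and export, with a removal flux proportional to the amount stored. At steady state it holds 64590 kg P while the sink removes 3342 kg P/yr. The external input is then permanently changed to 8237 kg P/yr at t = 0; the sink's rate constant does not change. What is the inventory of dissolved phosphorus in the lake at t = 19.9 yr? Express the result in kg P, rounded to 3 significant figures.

Residence time τ = M₀/F₀ = 19.33 yr. The eventual steady state is M_∞ = M₀·(F₁/F₀) = 64590 × 8237/3342 = 159190 kg P.
The anomaly ΔM(t) = M(t) − M_∞ decays as ΔM₀·e^(−t/τ) with ΔM₀ = 64590 − 159190 = −94600 kg P.
At t = 19.9 yr, e^(−t/τ) = e^(−1.030) = 0.3571, so ΔM = −33790 kg P and M = 159190 − 33790 = 125410 kg P.

125000 kg P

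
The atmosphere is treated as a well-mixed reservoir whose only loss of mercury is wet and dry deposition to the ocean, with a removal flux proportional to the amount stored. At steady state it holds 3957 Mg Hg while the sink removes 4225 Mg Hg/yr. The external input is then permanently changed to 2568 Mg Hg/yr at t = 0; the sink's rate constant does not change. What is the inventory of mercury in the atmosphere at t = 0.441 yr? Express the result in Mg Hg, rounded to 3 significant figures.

τ = M₀/F₀ = 3957/4225 = 0.9366 yr; rate constant k = 1/τ.
New steady state M_∞ = F₁/k = F₁·τ = 2568 × 0.9366 = 2405.1 Mg Hg.
M(t) = M_∞ + (M₀ − M_∞)·e^(−t/τ); t/τ = 0.441/0.9366 = 0.4709, so e^(−t/τ) = 0.6245.
M(t) = 2405.1 + 1552 × 0.6245 = 3374.2 Mg Hg.

3370 Mg Hg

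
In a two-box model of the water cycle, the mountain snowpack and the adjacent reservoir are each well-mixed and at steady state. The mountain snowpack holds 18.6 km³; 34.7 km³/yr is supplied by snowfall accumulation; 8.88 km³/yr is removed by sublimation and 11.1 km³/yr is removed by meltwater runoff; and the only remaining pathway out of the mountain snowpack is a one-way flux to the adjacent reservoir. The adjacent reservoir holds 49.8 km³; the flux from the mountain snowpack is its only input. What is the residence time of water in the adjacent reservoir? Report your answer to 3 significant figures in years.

Balance the mountain snowpack: ΣF_in = 34.700 km³/yr.
Flux to the adjacent reservoir = ΣF_in − (8.88 + 11.1) = 14.720 km³/yr.
At steady state the output of the adjacent reservoir equals its input, 14.720 km³/yr.
τ = M / F = 49.8 / 14.720 = 3.383 yr.

3.38 yr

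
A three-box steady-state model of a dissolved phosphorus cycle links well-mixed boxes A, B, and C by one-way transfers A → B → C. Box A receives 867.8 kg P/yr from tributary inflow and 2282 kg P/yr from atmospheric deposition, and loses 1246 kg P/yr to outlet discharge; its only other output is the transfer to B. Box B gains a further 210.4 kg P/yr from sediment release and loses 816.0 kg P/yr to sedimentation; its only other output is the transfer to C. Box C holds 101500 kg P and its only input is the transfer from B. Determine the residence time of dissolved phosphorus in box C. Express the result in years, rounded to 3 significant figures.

78.2 yr

Box A: F(A→B) = (867.8 + 2282) − 1246 = 1903.8 kg P/yr.
Box B: F(B→C) = (1903.8 + 210.4) − 816.0 = 1298.2 kg P/yr.
Box C throughput = its input = 1298.2 kg P/yr; τ = 101500 / 1298.2 = 78.19 yr.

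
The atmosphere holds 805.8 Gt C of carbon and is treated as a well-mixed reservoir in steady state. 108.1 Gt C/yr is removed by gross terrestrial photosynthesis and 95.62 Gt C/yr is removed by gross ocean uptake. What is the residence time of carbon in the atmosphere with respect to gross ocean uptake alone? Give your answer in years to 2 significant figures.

Residence time with respect to a single sink: τ = M / F_sink.
τ = 805.8 / 95.62 = 8.427 yr.

8.4 yr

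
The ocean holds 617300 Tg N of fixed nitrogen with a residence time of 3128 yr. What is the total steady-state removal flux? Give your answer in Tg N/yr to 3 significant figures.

197 Tg N/yr

F = M / τ = 617300 / 3128 = 197.3 Tg N/yr.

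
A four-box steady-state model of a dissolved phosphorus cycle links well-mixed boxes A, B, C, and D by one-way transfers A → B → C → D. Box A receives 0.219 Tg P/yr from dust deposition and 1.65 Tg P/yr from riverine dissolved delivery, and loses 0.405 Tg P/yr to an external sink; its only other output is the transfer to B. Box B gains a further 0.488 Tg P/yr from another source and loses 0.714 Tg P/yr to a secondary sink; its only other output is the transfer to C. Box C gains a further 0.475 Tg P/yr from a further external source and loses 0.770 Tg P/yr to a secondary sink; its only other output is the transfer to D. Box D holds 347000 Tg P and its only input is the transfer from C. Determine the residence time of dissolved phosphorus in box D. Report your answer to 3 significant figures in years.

368000 yr

Box A: F(A→B) = (0.219 + 1.65) − 0.405 = 1.4640 Tg P/yr.
Box B: F(B→C) = (1.4640 + 0.488) − 0.714 = 1.2380 Tg P/yr.
Box C: F(C→D) = (1.2380 + 0.475) − 0.770 = 0.94300 Tg P/yr.
Box D throughput = its input = 0.94300 Tg P/yr; τ = 347000 / 0.94300 = 368000 yr.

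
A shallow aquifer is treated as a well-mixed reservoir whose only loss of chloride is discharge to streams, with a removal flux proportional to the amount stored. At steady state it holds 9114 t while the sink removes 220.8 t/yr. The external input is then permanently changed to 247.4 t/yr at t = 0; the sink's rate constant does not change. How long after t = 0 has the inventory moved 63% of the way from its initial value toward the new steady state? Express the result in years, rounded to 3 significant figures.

τ = M₀/F₀ = 9114/220.8 = 41.28 yr.
The remaining gap fraction is e^(−t/τ); 63% covered ⇒ e^(−t/τ) = 0.370.
t = −τ ln(0.370) = 41.28 × 0.9943 = 41.04 yr.

41.0 yr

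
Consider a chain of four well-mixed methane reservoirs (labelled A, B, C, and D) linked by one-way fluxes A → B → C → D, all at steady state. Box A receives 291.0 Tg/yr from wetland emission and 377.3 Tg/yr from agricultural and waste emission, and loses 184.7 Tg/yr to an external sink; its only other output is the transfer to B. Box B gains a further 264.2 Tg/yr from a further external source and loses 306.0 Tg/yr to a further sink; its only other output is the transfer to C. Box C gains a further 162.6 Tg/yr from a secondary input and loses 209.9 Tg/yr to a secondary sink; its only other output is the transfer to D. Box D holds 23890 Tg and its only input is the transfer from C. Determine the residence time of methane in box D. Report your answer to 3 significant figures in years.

60.6 yr

Box A: F(A→B) = (291.0 + 377.3) − 184.7 = 483.60 Tg/yr.
Box B: F(B→C) = (483.60 + 264.2) − 306.0 = 441.80 Tg/yr.
Box C: F(C→D) = (441.80 + 162.6) − 209.9 = 394.50 Tg/yr.
Box D throughput = its input = 394.50 Tg/yr; τ = 23890 / 394.50 = 60.56 yr.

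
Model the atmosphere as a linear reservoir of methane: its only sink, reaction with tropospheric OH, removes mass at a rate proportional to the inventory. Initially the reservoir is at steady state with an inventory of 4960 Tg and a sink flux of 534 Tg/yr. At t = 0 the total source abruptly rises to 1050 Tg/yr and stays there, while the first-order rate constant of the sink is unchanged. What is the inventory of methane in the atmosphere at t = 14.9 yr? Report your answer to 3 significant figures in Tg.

Residence time τ = M₀/F₀ = 9.288 yr. The eventual steady state is M_∞ = M₀·(F₁/F₀) = 4960 × 1050/534 = 9752.8 Tg.
The anomaly ΔM(t) = M(t) − M_∞ decays as ΔM₀·e^(−t/τ) with ΔM₀ = 4960 − 9752.8 = −4793 Tg.
At t = 14.9 yr, e^(−t/τ) = e^(−1.604) = 0.2011, so ΔM = −963.6 Tg and M = 9752.8 − 963.6 = 8789.2 Tg.

8790 Tg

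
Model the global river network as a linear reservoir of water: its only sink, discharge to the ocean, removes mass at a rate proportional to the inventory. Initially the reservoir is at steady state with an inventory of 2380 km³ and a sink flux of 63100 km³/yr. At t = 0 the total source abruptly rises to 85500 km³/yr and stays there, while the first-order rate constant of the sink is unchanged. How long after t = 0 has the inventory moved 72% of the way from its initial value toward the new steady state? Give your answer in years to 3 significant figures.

0.0480 yr

τ = M₀/F₀ = 2380/63100 = 0.03772 yr.
The remaining gap fraction is e^(−t/τ); 72% covered ⇒ e^(−t/τ) = 0.280.
t = −τ ln(0.280) = 0.03772 × 1.273 = 0.04801 yr.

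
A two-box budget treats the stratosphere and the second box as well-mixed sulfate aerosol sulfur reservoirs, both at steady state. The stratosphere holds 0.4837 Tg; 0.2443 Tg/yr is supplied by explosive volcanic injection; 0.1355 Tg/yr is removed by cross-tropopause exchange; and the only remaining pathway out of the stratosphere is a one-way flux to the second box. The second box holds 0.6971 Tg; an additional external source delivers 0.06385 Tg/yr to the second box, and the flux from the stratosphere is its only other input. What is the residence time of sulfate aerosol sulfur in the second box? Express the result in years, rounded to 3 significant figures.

Balance the stratosphere: ΣF_in = 0.24430 Tg/yr.
Flux to the second box = ΣF_in − (0.1355) = 0.10880 Tg/yr.
Total input to the second box = 0.10880 + 0.06385 = 0.17265 Tg/yr; at steady state this equals its total output.
τ = M / F = 0.6971 / 0.17265 = 4.038 yr.

4.04 yr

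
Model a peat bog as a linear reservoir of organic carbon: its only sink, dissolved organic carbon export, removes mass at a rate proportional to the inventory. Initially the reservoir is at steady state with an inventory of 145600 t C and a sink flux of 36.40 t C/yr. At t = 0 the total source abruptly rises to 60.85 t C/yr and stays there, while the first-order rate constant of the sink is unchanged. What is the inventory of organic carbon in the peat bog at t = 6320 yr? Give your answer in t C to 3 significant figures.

Residence time τ = M₀/F₀ = 4000 yr. The eventual steady state is M_∞ = M₀·(F₁/F₀) = 145600 × 60.85/36.40 = 243400 t C.
The anomaly ΔM(t) = M(t) − M_∞ decays as ΔM₀·e^(−t/τ) with ΔM₀ = 145600 − 243400 = −97800 t C.
At t = 6320 yr, e^(−t/τ) = e^(−1.580) = 0.2060, so ΔM = −20140 t C and M = 243400 − 20140 = 223260 t C.

223000 t C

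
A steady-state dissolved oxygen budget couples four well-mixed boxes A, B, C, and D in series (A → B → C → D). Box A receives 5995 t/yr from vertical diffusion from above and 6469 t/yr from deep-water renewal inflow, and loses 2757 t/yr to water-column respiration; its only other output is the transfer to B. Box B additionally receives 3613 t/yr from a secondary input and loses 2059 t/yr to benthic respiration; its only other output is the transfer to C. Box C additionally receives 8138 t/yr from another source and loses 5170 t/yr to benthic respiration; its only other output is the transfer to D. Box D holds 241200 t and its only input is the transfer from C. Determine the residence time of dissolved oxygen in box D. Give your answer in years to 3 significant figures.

17.0 yr

Box A: F(A→B) = (5995 + 6469) − 2757 = 9707.0 t/yr.
Box B: F(B→C) = (9707.0 + 3613) − 2059 = 11261 t/yr.
Box C: F(C→D) = (11261 + 8138) − 5170 = 14229 t/yr.
Box D throughput = its input = 14229 t/yr; τ = 241200 / 14229 = 16.95 yr.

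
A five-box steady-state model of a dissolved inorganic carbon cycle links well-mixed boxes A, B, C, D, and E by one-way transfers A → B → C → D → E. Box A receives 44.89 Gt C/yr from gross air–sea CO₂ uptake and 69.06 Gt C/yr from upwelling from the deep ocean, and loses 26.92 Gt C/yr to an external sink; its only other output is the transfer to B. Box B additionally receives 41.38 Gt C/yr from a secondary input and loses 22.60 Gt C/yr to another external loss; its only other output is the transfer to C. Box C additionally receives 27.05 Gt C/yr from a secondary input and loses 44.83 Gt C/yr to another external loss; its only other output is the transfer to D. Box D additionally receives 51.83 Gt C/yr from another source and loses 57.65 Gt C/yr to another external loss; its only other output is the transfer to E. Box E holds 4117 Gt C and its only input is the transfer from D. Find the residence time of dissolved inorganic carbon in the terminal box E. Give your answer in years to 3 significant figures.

Box A: F(A→B) = (44.89 + 69.06) − 26.92 = 87.030 Gt C/yr.
Box B: F(B→C) = (87.030 + 41.38) − 22.60 = 105.81 Gt C/yr.
Box C: F(C→D) = (105.81 + 27.05) − 44.83 = 88.030 Gt C/yr.
Box D: F(D→E) = (88.030 + 51.83) − 57.65 = 82.210 Gt C/yr.
Box E throughput = its input = 82.210 Gt C/yr; τ = 4117 / 82.210 = 50.08 yr.

50.1 yr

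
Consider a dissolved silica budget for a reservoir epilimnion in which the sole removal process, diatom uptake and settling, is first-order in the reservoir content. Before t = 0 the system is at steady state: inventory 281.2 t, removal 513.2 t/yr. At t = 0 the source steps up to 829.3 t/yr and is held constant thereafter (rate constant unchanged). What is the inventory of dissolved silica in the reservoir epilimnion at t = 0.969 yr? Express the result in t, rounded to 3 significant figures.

425 t

τ = M₀/F₀ = 281.2/513.2 = 0.5479 yr; rate constant k = 1/τ.
New steady state M_∞ = F₁/k = F₁·τ = 829.3 × 0.5479 = 454.40 t.
M(t) = M_∞ + (M₀ − M_∞)·e^(−t/τ); t/τ = 0.969/0.5479 = 1.768, so e^(−t/τ) = 0.1706.
M(t) = 454.40 − 173.2 × 0.1706 = 424.85 t.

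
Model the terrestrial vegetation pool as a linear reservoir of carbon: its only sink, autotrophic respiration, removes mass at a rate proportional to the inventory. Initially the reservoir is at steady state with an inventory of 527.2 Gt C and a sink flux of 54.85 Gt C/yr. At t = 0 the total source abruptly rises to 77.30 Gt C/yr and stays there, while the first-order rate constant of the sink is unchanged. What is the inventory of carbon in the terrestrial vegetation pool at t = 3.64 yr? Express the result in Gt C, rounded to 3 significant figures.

595 Gt C

τ = M₀/F₀ = 527.2/54.85 = 9.612 yr; rate constant k = 1/τ.
New steady state M_∞ = F₁/k = F₁·τ = 77.30 × 9.612 = 742.98 Gt C.
M(t) = M_∞ + (M₀ − M_∞)·e^(−t/τ); t/τ = 3.64/9.612 = 0.3787, so e^(−t/τ) = 0.6847.
M(t) = 742.98 − 215.8 × 0.6847 = 595.23 Gt C.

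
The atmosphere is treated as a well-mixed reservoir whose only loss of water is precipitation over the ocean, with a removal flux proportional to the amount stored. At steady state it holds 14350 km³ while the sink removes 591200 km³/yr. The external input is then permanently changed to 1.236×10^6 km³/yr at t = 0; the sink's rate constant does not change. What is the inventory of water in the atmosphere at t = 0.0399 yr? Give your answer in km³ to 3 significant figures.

The sink rate constant is k = F₀/M₀ = 591200/14350 = 41.20 yr⁻¹.
Solving dM/dt = F₁ − kM with M(0) = M₀ gives M(t) = F₁/k + (M₀ − F₁/k)·e^(−kt).
F₁/k = 1.236×10^6/41.20 = 30001 km³; kt = 41.20 × 0.0399 = 1.644, e^(−kt) = 0.1932.
M(0.0399) = 30001 + (14350 − 30001) × 0.1932 = 30001 − 3024 = 26977 km³.

27000 km³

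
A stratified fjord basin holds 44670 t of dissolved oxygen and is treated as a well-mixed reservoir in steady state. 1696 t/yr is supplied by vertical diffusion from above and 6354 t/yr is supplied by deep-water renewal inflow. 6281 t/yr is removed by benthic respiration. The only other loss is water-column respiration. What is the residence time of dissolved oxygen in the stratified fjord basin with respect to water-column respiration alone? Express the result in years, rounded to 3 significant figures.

25.3 yr

At steady state ΣF_in = ΣF_out.
ΣF_in = 1696 + 6354 = 8050.0 t/yr.
Water-column respiration flux = ΣF_in − (6281) = 8050.0 − 6281 = 1769 t/yr.
τ = M / F = 44670 / 1769 = 25.25 yr.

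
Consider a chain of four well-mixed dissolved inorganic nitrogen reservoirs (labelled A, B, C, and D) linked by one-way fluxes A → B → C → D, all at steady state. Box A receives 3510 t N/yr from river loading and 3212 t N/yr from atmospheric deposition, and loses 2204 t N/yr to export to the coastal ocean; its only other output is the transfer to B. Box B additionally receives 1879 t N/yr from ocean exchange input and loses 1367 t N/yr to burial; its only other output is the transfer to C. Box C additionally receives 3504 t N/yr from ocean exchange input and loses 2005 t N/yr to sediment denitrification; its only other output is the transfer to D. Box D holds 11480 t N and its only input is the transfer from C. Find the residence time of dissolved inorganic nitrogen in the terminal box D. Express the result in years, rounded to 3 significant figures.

Box A: F(A→B) = (3510 + 3212) − 2204 = 4518.0 t N/yr.
Box B: F(B→C) = (4518.0 + 1879) − 1367 = 5030.0 t N/yr.
Box C: F(C→D) = (5030.0 + 3504) − 2005 = 6529.0 t N/yr.
Box D throughput = its input = 6529.0 t N/yr; τ = 11480 / 6529.0 = 1.758 yr.

1.76 yr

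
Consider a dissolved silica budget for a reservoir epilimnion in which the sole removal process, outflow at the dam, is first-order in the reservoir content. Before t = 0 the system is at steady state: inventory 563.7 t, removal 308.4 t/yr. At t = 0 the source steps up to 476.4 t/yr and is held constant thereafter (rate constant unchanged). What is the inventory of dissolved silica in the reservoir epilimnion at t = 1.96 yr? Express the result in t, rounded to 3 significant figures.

766 t

Residence time τ = M₀/F₀ = 1.828 yr. The eventual steady state is M_∞ = M₀·(F₁/F₀) = 563.7 × 476.4/308.4 = 870.77 t.
The anomaly ΔM(t) = M(t) − M_∞ decays as ΔM₀·e^(−t/τ) with ΔM₀ = 563.7 − 870.77 = −307.1 t.
At t = 1.96 yr, e^(−t/τ) = e^(−1.072) = 0.3422, so ΔM = −105.1 t and M = 870.77 − 105.1 = 765.69 t.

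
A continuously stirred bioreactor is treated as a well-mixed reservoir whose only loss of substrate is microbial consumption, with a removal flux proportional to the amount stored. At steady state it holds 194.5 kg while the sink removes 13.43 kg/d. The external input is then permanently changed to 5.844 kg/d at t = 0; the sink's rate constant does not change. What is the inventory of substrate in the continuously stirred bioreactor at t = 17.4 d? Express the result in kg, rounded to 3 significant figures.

118 kg

The sink rate constant is k = F₀/M₀ = 13.43/194.5 = 0.06905 d⁻¹.
Solving dM/dt = F₁ − kM with M(0) = M₀ gives M(t) = F₁/k + (M₀ − F₁/k)·e^(−kt).
F₁/k = 5.844/0.06905 = 84.636 kg; kt = 0.06905 × 17.4 = 1.201, e^(−kt) = 0.3008.
M(17.4) = 84.636 + (194.5 − 84.636) × 0.3008 = 84.636 + 33.04 = 117.68 kg.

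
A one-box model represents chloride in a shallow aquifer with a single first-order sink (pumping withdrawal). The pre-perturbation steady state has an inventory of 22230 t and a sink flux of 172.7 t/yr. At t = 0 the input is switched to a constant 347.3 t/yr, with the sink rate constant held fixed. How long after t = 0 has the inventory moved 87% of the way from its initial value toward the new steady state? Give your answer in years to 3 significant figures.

τ = M₀/F₀ = 22230/172.7 = 128.7 yr.
The remaining gap fraction is e^(−t/τ); 87% covered ⇒ e^(−t/τ) = 0.130.
t = −τ ln(0.130) = 128.7 × 2.040 = 262.6 yr.

263 yr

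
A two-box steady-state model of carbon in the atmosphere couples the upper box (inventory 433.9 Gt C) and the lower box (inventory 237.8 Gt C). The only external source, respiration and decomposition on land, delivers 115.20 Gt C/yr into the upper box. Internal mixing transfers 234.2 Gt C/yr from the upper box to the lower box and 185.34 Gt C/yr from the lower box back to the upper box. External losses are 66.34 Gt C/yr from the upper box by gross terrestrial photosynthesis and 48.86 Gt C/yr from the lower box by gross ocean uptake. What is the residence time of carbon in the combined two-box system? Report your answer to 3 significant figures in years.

For the system as a whole, the A↔B exchange is internal and contributes nothing to the throughput; only the external sinks remove mass.
M_total = 433.9 + 237.8 = 671.70 Gt C.
ΣF_external_out = 66.34 + 48.86 = 115.20 Gt C/yr.
τ = M_total / ΣF_ext = 671.70 / 115.20 = 5.831 yr.

5.83 yr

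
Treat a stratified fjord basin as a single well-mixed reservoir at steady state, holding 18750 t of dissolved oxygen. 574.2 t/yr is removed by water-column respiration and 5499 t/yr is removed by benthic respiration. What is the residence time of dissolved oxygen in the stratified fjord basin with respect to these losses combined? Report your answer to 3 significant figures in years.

Total removal = 574.2 + 5499 = 6073.2 t/yr.
τ = M / ΣF_out = 18750 / 6073.2 = 3.087 yr.

3.09 yr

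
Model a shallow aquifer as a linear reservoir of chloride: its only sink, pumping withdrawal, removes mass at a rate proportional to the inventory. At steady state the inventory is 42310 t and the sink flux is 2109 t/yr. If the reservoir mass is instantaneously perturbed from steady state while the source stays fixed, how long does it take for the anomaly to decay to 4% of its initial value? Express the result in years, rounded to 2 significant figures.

For a linear reservoir the anomaly decays as exp(−t/τ) with τ = M/F = 42310/2109 = 20.06 yr.
exp(−t/τ) = 0.04 ⇒ t = −τ ln(0.04) = 20.06 × 3.219 = 64.58 yr.

65 yr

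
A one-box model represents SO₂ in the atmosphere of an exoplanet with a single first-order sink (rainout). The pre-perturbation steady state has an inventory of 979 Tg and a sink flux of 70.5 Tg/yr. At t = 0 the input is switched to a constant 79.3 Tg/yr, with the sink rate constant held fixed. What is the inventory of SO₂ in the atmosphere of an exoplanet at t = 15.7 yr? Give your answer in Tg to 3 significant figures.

The sink rate constant is k = F₀/M₀ = 70.5/979 = 0.07201 yr⁻¹.
Solving dM/dt = F₁ − kM with M(0) = M₀ gives M(t) = F₁/k + (M₀ − F₁/k)·e^(−kt).
F₁/k = 79.3/0.07201 = 1101.2 Tg; kt = 0.07201 × 15.7 = 1.131, e^(−kt) = 0.3228.
M(15.7) = 1101.2 + (979 − 1101.2) × 0.3228 = 1101.2 − 39.45 = 1061.7 Tg.

1060 Tg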